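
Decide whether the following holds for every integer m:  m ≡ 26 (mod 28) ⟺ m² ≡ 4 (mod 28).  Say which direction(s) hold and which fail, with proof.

(⇐) This fails: take m = 2. Then 2² = 4 ≡ 4 (mod 28), yet 2 ≡ 2 (mod 28), not 26.

(⇒) Suppose m ≡ 26 (mod 28). Write m = 28j + 26. Then (28j + 26)² = 784j² + 1456j + 676 = 28(28j² + 52j + 24) + 4, so m² ≡ 4 (mod 28).

The forward direction holds; the converse fails.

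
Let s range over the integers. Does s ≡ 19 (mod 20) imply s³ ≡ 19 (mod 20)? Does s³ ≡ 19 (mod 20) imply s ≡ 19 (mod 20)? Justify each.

[⇒] Suppose s ≡ 19 (mod 20). Write s = 20j + 19. Then (20j + 19)³ = 8000j³ + 22800j² + 21660j + 6859 = 20(400j³ + 1140j² + 1083j + 342) + 19, so s³ ≡ 19 (mod 20).

[⇐] Conversely, suppose s³ ≡ 19 (mod 20). The only residue r in {0, …, 19} with r³ ≡ 19 (mod 20) is r = 19, so s ≡ 19 (mod 20).

Both implications hold.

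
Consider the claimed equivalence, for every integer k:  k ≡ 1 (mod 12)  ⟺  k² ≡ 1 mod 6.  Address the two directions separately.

The forward direction holds; the converse fails.

[⇒] Suppose k ≡ 1 (mod 12). Then k² ≡ 1² = 1 (mod 12), and since 6 ∣ 12, also k² ≡ 1 (mod 6).

[⇐] This fails: take k = 5. Then 5² = 25 ≡ 1 (mod 6), yet 5 ≡ 5 (mod 12), not 1.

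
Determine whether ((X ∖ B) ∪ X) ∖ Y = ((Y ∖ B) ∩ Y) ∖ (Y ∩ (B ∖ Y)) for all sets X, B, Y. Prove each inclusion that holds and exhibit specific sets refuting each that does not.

(⟹) This inclusion fails. Take X = {1}, B = ∅, Y = ∅; then 1 ∈ ((X ∖ B) ∪ X) ∖ Y but 1 ∉ ((Y ∖ B) ∩ Y) ∖ (Y ∩ (B ∖ Y)).

(⟸) This inclusion fails. Take X = ∅, B = ∅, Y = {1}; then 1 ∈ ((Y ∖ B) ∩ Y) ∖ (Y ∩ (B ∖ Y)) but 1 ∉ ((X ∖ B) ∪ X) ∖ Y.

Neither inclusion holds.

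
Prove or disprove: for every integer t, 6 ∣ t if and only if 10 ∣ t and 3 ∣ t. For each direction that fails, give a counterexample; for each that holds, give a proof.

(⟸) Suppose 10 ∣ t and 3 ∣ t. Any common multiple of 10 and 3 is a multiple of their lcm; here gcd(10, 3) = 1, so lcm(10, 3) = 10·3 = 30, so 30 ∣ t. Since 6 ∣ 30, it follows that 6 ∣ t.

(⟹) This fails: take t = 6. Certainly 6 ∣ 6, but 10 ∤ 6.

Not equivalent: only (⇐) holds.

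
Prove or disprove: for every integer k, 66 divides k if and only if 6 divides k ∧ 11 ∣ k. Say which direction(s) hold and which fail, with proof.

[⇒] If 66 ∣ k, write k = 66q. Since 66 = 11·6, k = 6·(11q), so 6 ∣ k; and since 66 = 6·11, k = 11·(6q), so 11 ∣ k.

[⇐] Suppose 6 ∣ k and 11 ∣ k. Any common multiple of 6 and 11 is a multiple of their lcm; here gcd(6, 11) = 1, so lcm(6, 11) = 6·11 = 66, so 66 ∣ k.

Both directions hold; the statement is true.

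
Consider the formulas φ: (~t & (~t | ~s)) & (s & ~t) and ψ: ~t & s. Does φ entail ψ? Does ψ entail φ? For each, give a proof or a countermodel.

Forward direction. Assume the antecedent. If t is true, the antecedent cannot hold. If t is false, the antecedent forces (t = F, s = T), and ~t & s holds there. Either way ~t & s holds.

Converse. Assume the antecedent. If t is true, the antecedent cannot hold. If t is false, the antecedent forces (t = F, s = T), and (~t & (~t | ~s)) & (s & ~t) holds there. Either way (~t & (~t | ~s)) & (s & ~t) holds.

Equivalent; both directions hold.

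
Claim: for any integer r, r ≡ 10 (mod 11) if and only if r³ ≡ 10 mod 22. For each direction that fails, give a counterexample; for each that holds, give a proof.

Only the converse holds.

Converse. The residues r modulo 22 with r³ ≡ 10 (mod 22) are exactly {10}, and each is ≡ 10 (mod 11).

Forward direction. This fails: take r = 21. Then 21 ≡ 10 (mod 11), but 21³ = 9261 ≡ 21 (mod 22), not 10.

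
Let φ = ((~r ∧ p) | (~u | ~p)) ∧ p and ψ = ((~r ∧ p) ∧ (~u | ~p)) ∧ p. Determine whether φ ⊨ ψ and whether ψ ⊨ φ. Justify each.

Not equivalent: only (⇐) holds.

Forward direction. This fails. Under p = T, u = T, r = F, the left side is true but the right side is false.

Converse. Assume the antecedent. If p is true, the antecedent forces (p = T, u = F, r = F), and ((~r ∧ p) | (~u | ~p)) ∧ p holds there. If p is false, the antecedent cannot hold. Either way ((~r ∧ p) | (~u | ~p)) ∧ p holds.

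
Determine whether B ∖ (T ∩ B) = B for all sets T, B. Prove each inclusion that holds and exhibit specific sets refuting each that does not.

The sets are not equal: only the forward inclusion holds.

Forward inclusion. Let x ∈ B ∖ (T ∩ B). Then x ∈ B and x ∉ T, from which x ∈ B.

Reverse inclusion. This inclusion fails. Take T = {1}, B = {1}; then 1 ∈ B but 1 ∉ B ∖ (T ∩ B).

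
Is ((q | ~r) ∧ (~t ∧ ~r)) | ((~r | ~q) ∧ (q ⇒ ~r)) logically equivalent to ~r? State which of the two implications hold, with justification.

Not equivalent: only (⇐) holds.

Forward direction. This fails. Under q = F, t = F, r = T, the left side is true but the right side is false.

Converse. Assume the antecedent. If q is true, the antecedent forces (q = T, t = F, r = F) or (q = T, t = T, r = F), and the consequent holds there. If q is false, the consequent reduces to true regardless of the other variables. Either way the consequent holds.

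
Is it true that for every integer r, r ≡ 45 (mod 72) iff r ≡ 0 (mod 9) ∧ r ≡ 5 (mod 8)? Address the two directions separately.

[⇒] Suppose r ≡ 45 (mod 72); write r = 72j + 45. Since 9 ∣ 72, reducing mod 9 gives r ≡ 45 ≡ 0 (mod 9); since 8 ∣ 72, reducing mod 8 gives r ≡ 45 ≡ 5 (mod 8).

[⇐] Conversely, if r ≡ 0 (mod 9) and r ≡ 5 (mod 8), then by the Chinese remainder theorem r ≡ 45 (mod 72). This is exactly r ≡ 45 (mod 72).

Both directions hold; the statement is true.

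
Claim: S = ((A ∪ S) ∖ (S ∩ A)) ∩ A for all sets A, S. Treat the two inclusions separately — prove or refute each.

Both inclusions fail.

(⊆) This inclusion fails. Take A = ∅, S = {1}; then 1 ∈ S but 1 ∉ ((A ∪ S) ∖ (S ∩ A)) ∩ A.

(⊇) This inclusion fails. Take A = {1}, S = ∅; then 1 ∈ ((A ∪ S) ∖ (S ∩ A)) ∩ A but 1 ∉ S.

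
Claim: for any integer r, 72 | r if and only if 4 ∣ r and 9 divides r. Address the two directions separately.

Forward direction. If 72 ∣ r, write r = 72q. Since 72 = 18·4, r = 4·(18q), so 4 ∣ r; and since 72 = 8·9, r = 9·(8q), so 9 ∣ r.

Converse. This fails: take r = 36. Both 4 ∣ 36 and 9 ∣ 36, yet 36 is not a multiple of 72 (since 36 = 0·72 + 36), so 72 ∤ 36.

Only the forward direction holds.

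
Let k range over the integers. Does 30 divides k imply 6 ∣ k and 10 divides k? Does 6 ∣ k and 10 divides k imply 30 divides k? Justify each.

Both implications hold.

[⇒] If 30 ∣ k, write k = 30q. Since 30 = 5·6, k = 6·(5q), so 6 ∣ k; and since 30 = 3·10, k = 10·(3q), so 10 ∣ k.

[⇐] Suppose 6 ∣ k and 10 ∣ k. Any common multiple of 6 and 10 is a multiple of their lcm; here lcm(6, 10) = 6·10/gcd(6, 10) = 60/2 = 30, so 30 ∣ k.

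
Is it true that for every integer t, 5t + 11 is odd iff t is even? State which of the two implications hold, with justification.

[⇒] Suppose 5t + 11 is odd. Since 5 is odd, 5t and t have the same parity, so 5t + 11 ≡ t + 11 (mod 2). As 11 is odd, 5t + 11 is odd exactly when t is even. Thus t is even.

[⇐] Conversely, suppose t is even; write t = 2j. Then 5t + 11 = 5·(2j) + 11 = 2·5j + 11, which is odd.

Both directions hold.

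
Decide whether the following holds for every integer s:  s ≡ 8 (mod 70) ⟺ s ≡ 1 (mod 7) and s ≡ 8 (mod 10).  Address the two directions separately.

Equivalent; both directions hold.

[⇒] Suppose s ≡ 8 (mod 70); write s = 70j + 8. Since 7 ∣ 70, reducing mod 7 gives s ≡ 8 ≡ 1 (mod 7); since 10 ∣ 70, reducing mod 10 gives s ≡ 8 (mod 10).

[⇐] Conversely, if s ≡ 1 (mod 7) and s ≡ 8 (mod 10), then by the Chinese remainder theorem s ≡ 8 (mod 70). This is exactly s ≡ 8 (mod 70).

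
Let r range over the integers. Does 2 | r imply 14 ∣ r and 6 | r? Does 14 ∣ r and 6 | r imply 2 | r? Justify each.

(⟸) Suppose 14 ∣ r and 6 ∣ r. Any common multiple of 14 and 6 is a multiple of their lcm; here lcm(14, 6) = 14·6/gcd(14, 6) = 84/2 = 42, so 42 ∣ r. Since 2 ∣ 42, it follows that 2 ∣ r.

(⟹) This fails: take r = 2. Certainly 2 ∣ 2, but 14 ∤ 2.

(⇒) fails; (⇐) holds.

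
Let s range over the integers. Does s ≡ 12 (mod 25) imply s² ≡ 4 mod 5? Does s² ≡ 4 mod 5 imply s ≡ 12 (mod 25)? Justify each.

Not equivalent: only (⇒) holds.

(⟹) Suppose s ≡ 12 (mod 25). Then s² ≡ 12² = 144 (mod 25), and since 5 ∣ 25, also s² ≡ 4 (mod 5).

(⟸) This fails: take s = 2. Then 2² = 4 ≡ 4 (mod 5), yet 2 ≡ 2 (mod 25), not 12.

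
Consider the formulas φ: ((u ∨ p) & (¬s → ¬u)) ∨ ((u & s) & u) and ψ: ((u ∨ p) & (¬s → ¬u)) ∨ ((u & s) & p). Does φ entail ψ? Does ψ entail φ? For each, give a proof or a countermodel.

Forward direction. Assume the antecedent. If u is true, the antecedent forces (s = T, p = F, u = T) or (s = T, p = T, u = T), and the consequent holds there. If u is false, the antecedent forces (s = F, p = T, u = F) or (s = T, p = T, u = F), and the consequent holds there. Either way the consequent holds.

Converse. Assume the antecedent. If u is true, the antecedent forces (s = T, p = F, u = T) or (s = T, p = T, u = T), and the consequent holds there. If u is false, the antecedent forces (s = F, p = T, u = F) or (s = T, p = T, u = F), and the consequent holds there. Either way the consequent holds.

Both implications hold.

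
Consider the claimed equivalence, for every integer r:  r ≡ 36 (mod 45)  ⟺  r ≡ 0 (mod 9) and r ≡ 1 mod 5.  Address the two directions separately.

(→) Suppose r ≡ 36 (mod 45); write r = 45j + 36. Since 9 ∣ 45, reducing mod 9 gives r ≡ 36 ≡ 0 (mod 9); since 5 ∣ 45, reducing mod 5 gives r ≡ 36 ≡ 1 (mod 5).

(←) Conversely, if r ≡ 0 (mod 9) and r ≡ 1 (mod 5), then by the Chinese remainder theorem r ≡ 36 (mod 45). This is exactly r ≡ 36 (mod 45).

Both directions hold; the statement is true.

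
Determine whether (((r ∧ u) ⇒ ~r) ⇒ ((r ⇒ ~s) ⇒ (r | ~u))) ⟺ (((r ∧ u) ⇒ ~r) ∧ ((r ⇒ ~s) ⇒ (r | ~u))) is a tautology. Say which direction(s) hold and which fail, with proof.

Only the reverse direction holds.

(⇐) Assume the antecedent. If r is true, the consequent reduces to true regardless of the other variables. If r is false, the antecedent forces (r = F, s = F, u = F) or (r = F, s = T, u = F), and the consequent holds there. Either way the consequent holds.

(⇒) This fails. Under r = T, s = F, u = T, the left side is true but the right side is false.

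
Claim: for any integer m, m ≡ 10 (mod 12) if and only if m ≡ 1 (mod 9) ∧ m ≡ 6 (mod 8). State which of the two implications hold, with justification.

Not equivalent: only (⇐) holds.

(⟹) This fails: m = 34 gives 34 ≡ 10 (mod 12) but 34 ≡ 7 (mod 9), so the conjunction on the right does not hold.

(⟸) Conversely, if m ≡ 1 (mod 9) and m ≡ 6 (mod 8), then by the Chinese remainder theorem m ≡ 46 (mod 72). Since 46 ≡ 10 (mod 12) and 12 ∣ 72, we get m ≡ 10 (mod 12).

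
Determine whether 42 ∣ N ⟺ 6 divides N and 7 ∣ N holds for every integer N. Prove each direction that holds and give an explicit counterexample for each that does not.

The biconditional holds.

[⇒] If 42 ∣ N, write N = 42q. Since 42 = 7·6, N = 6·(7q), so 6 ∣ N; and since 42 = 6·7, N = 7·(6q), so 7 ∣ N.

[⇐] Suppose 6 ∣ N and 7 ∣ N. Any common multiple of 6 and 7 is a multiple of their lcm; here gcd(6, 7) = 1, so lcm(6, 7) = 6·7 = 42, so 42 ∣ N.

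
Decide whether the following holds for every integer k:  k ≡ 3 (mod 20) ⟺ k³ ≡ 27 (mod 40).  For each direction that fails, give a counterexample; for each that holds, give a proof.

Only the reverse direction holds.

(→) This fails: take k = 23. Then 23 ≡ 3 (mod 20), but 23³ = 12167 ≡ 7 (mod 40), not 27.

(←) Conversely, the residues r modulo 40 with r³ ≡ 27 (mod 40) are exactly {3}, and each is ≡ 3 (mod 20).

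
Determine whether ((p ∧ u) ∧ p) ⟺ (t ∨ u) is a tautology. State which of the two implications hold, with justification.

(⟹) Assume the antecedent. If p is true, the antecedent forces (p = T, u = T, t = F) or (p = T, u = T, t = T), and t ∨ u holds there. If p is false, the antecedent cannot hold. Either way t ∨ u holds.

(⟸) This fails. Under p = F, u = T, t = F, the left side is false but the right side is true.

The forward direction holds; the converse fails.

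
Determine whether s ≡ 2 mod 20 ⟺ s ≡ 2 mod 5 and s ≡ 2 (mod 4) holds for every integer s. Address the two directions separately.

[⇐] If s ≡ 2 (mod 5) and s ≡ 2 (mod 4), then by the Chinese remainder theorem s ≡ 2 (mod 20). This is exactly s ≡ 2 (mod 20).

[⇒] Suppose s ≡ 2 (mod 20); write s = 20j + 2. Since 5 ∣ 20, reducing mod 5 gives s ≡ 2 (mod 5); since 4 ∣ 20, reducing mod 4 gives s ≡ 2 (mod 4).

The biconditional holds.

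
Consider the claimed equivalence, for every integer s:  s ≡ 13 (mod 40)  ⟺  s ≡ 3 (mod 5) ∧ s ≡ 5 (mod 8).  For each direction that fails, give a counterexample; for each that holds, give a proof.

Forward direction. Suppose s ≡ 13 (mod 40); write s = 40j + 13. Since 5 ∣ 40, reducing mod 5 gives s ≡ 13 ≡ 3 (mod 5); since 8 ∣ 40, reducing mod 8 gives s ≡ 13 ≡ 5 (mod 8).

Converse. If s ≡ 3 (mod 5) and s ≡ 5 (mod 8), then by the Chinese remainder theorem s ≡ 13 (mod 40). This is exactly s ≡ 13 (mod 40).

Both directions hold.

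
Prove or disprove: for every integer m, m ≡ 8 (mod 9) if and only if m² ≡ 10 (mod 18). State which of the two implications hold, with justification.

Both directions fail.

Forward direction. This fails: take m = 17. Then 17 ≡ 8 (mod 9), but 17² = 289 ≡ 1 (mod 18), not 10.

Converse. This fails: take m = 10. Then 10² = 100 ≡ 10 (mod 18), yet 10 ≡ 1 (mod 9), not 8.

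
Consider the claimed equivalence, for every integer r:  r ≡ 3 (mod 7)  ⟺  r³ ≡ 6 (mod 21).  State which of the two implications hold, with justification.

(⇒) This fails: take r = 10. Then 10 ≡ 3 (mod 7), but 10³ = 1000 ≡ 13 (mod 21), not 6.

(⇐) This fails: take r = 6. Then 6³ = 216 ≡ 6 (mod 21), yet 6 ≡ 6 (mod 7), not 3.

Neither implication holds.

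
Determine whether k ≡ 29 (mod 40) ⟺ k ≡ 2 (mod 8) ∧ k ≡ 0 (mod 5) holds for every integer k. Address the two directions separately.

(→) This fails: k = 29 gives 29 ≡ 29 (mod 40) but 29 ≡ 5 (mod 8), so the conjunction on the right does not hold.

(←) This fails: k = 10 satisfies both congruences on the right (10 ≡ 2 mod 8 and 10 ≡ 0 mod 5) yet 10 ≡ 10 (mod 40), not 29.

(⇒) fails and (⇐) fails.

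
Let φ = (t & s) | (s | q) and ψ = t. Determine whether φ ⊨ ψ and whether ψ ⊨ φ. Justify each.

(⟹) This fails. Under t = F, s = T, q = F, the left side is true but the right side is false.

(⟸) This fails. Under t = T, s = F, q = F, the left side is false but the right side is true.

Neither implication holds.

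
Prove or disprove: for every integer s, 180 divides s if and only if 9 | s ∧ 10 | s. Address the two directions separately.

(→) If 180 ∣ s, write s = 180q. Since 180 = 20·9, s = 9·(20q), so 9 ∣ s; and since 180 = 18·10, s = 10·(18q), so 10 ∣ s.

(←) This fails: take s = 90. Both 9 ∣ 90 and 10 ∣ 90, yet 90 is not a multiple of 180 (since 90 = 0·180 + 90), so 180 ∤ 90.

The forward direction holds; the converse fails.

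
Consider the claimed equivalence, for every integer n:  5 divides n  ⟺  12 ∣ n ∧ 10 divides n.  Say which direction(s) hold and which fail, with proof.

(⟹) This fails: take n = 5. Certainly 5 ∣ 5, but 12 ∤ 5.

(⟸) Suppose 12 ∣ n and 10 ∣ n. Any common multiple of 12 and 10 is a multiple of their lcm; here lcm(12, 10) = 12·10/gcd(12, 10) = 120/2 = 60, so 60 ∣ n. Since 5 ∣ 60, it follows that 5 ∣ n.

The forward direction fails; the converse holds.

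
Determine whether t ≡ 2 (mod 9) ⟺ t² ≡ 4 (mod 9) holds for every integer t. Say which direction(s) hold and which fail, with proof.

Forward direction. Suppose t ≡ 2 (mod 9). Write t = 9j + 2. Then (9j + 2)² = 81j² + 36j + 4 = 9(9j² + 4j) + 4, so t² ≡ 4 (mod 9).

Converse. This fails: take t = 7. Then 7² = 49 ≡ 4 (mod 9), yet 7 ≡ 7 (mod 9), not 2.

(⇒) holds; (⇐) fails.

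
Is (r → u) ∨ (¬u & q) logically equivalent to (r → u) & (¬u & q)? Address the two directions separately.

(⟸) Assume the antecedent. If r is true, the antecedent cannot hold. If r is false, (r → u) ∨ (¬u & q) reduces to true regardless of the other variables. Either way (r → u) ∨ (¬u & q) holds.

(⟹) This fails. Under r = F, q = F, u = F, the left side is true but the right side is false.

Only the converse holds.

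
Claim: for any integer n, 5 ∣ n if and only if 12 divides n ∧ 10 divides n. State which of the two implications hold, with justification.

(⟹) This fails: take n = 5. Certainly 5 ∣ 5, but 12 ∤ 5.

(⟸) Suppose 12 ∣ n and 10 ∣ n. Any common multiple of 12 and 10 is a multiple of their lcm; here lcm(12, 10) = 12·10/gcd(12, 10) = 120/2 = 60, so 60 ∣ n. Since 5 ∣ 60, it follows that 5 ∣ n.

Only the reverse direction holds.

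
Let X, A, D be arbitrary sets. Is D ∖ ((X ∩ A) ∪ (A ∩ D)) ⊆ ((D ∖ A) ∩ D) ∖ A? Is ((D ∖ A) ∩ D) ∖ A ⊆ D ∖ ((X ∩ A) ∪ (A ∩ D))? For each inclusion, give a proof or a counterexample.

(⟹) Let x ∈ D ∖ ((X ∩ A) ∪ (A ∩ D)). Then either x ∈ D and x ∉ X, A; or x ∈ X ∩ D and x ∉ A. In each case x ∈ ((D ∖ A) ∩ D) ∖ A, so D ∖ ((X ∩ A) ∪ (A ∩ D)) ⊆ ((D ∖ A) ∩ D) ∖ A.

(⟸) Let x ∈ ((D ∖ A) ∩ D) ∖ A. Then either x ∈ D and x ∉ X, A; or x ∈ X ∩ D and x ∉ A. In each case x ∈ D ∖ ((X ∩ A) ∪ (A ∩ D)), so ((D ∖ A) ∩ D) ∖ A ⊆ D ∖ ((X ∩ A) ∪ (A ∩ D)).

Both inclusions hold; the sets are equal.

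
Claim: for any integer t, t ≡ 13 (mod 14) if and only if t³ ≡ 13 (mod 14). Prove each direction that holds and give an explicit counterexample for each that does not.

Only the forward direction holds.

[⇒] Suppose t ≡ 13 (mod 14). Write t = 14j + 13. Then (14j + 13)³ = 2744j³ + 7644j² + 7098j + 2197 = 14(196j³ + 546j² + 507j + 156) + 13, so t³ ≡ 13 (mod 14).

[⇐] This fails: take t = 3. Then 3³ = 27 ≡ 13 (mod 14), yet 3 ≡ 3 (mod 14), not 13.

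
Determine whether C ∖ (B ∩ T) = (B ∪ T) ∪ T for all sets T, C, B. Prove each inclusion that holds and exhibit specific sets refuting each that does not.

(⟹) This inclusion fails. Take T = ∅, C = {1}, B = ∅; then 1 ∈ C ∖ (B ∩ T) but 1 ∉ (B ∪ T) ∪ T.

(⟸) This inclusion fails. Take T = {1}, C = ∅, B = ∅; then 1 ∈ (B ∪ T) ∪ T but 1 ∉ C ∖ (B ∩ T).

Both inclusions fail.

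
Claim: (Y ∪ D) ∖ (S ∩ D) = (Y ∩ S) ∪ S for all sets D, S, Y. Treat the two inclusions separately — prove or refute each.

Neither inclusion holds.

(⊆) This inclusion fails. Take D = {1}, S = ∅, Y = ∅; then 1 ∈ (Y ∪ D) ∖ (S ∩ D) but 1 ∉ (Y ∩ S) ∪ S.

(⊇) This inclusion fails. Take D = ∅, S = {1}, Y = ∅; then 1 ∈ (Y ∩ S) ∪ S but 1 ∉ (Y ∪ D) ∖ (S ∩ D).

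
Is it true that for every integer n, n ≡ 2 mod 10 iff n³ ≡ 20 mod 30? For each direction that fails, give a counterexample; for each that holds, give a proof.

Forward direction. This fails: take n = 2. Then 2 ≡ 2 (mod 10), but 2³ = 8 ≡ 8 (mod 30), not 20.

Converse. This fails: take n = 20. Then 20³ = 8000 ≡ 20 (mod 30), yet 20 ≡ 0 (mod 10), not 2.

Both directions fail.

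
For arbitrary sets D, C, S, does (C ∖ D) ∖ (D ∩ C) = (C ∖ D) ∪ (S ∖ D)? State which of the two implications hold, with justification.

Forward inclusion. Let x ∈ (C ∖ D) ∖ (D ∩ C). Then either x ∈ C and x ∉ D, S; or x ∈ C ∩ S and x ∉ D. In each case x ∈ (C ∖ D) ∪ (S ∖ D), so (C ∖ D) ∖ (D ∩ C) ⊆ (C ∖ D) ∪ (S ∖ D).

Reverse inclusion. This inclusion fails. Take D = ∅, C = ∅, S = {1}; then 1 ∈ (C ∖ D) ∪ (S ∖ D) but 1 ∉ (C ∖ D) ∖ (D ∩ C).

(⊆) holds; (⊇) fails.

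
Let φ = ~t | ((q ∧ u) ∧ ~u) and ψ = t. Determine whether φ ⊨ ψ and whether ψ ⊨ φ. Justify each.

Forward direction. This fails. Under u = F, t = F, q = F, the left side is true but the right side is false.

Converse. This fails. Under u = F, t = T, q = F, the left side is false but the right side is true.

Both directions fail.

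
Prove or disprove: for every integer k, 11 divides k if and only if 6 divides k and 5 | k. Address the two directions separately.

Forward direction. This fails: take k = 11. Certainly 11 ∣ 11, but 6 ∤ 11.

Converse. This fails: take k = 30. Both 6 ∣ 30 and 5 ∣ 30, yet 30 is not a multiple of 11 (since 30 = 2·11 + 8), so 11 ∤ 30.

Both directions fail.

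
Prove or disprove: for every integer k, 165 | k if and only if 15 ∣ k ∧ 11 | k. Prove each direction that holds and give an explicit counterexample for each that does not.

Forward direction. If 165 ∣ k, write k = 165q. Since 165 = 11·15, k = 15·(11q), so 15 ∣ k; and since 165 = 15·11, k = 11·(15q), so 11 ∣ k.

Converse. Suppose 15 ∣ k and 11 ∣ k. Any common multiple of 15 and 11 is a multiple of their lcm; here gcd(15, 11) = 1, so lcm(15, 11) = 15·11 = 165, so 165 ∣ k.

Both implications hold.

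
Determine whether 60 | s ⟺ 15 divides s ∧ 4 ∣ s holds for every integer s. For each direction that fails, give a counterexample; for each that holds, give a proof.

Both implications hold.

(←) Suppose 15 ∣ s and 4 ∣ s. Any common multiple of 15 and 4 is a multiple of their lcm; here gcd(15, 4) = 1, so lcm(15, 4) = 15·4 = 60, so 60 ∣ s.

(→) If 60 ∣ s, write s = 60q. Since 60 = 4·15, s = 15·(4q), so 15 ∣ s; and since 60 = 15·4, s = 4·(15q), so 4 ∣ s.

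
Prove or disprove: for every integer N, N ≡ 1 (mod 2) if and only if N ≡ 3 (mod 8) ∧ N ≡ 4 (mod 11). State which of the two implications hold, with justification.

Only the converse holds.

[⇒] This fails: N = 1 gives 1 ≡ 1 (mod 2) but 1 ≡ 1 (mod 8), so the conjunction on the right does not hold.

[⇐] Conversely, if N ≡ 3 (mod 8) and N ≡ 4 (mod 11), then by the Chinese remainder theorem N ≡ 59 (mod 88). Since 59 ≡ 1 (mod 2) and 2 ∣ 88, we get N ≡ 1 (mod 2).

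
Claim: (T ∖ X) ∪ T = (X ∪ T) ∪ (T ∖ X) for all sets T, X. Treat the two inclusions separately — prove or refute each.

(⊆) holds; (⊇) fails.

Forward inclusion. Let x ∈ (T ∖ X) ∪ T. Then either x ∈ T and x ∉ X; or x ∈ T ∩ X. In each case x ∈ (X ∪ T) ∪ (T ∖ X), so (T ∖ X) ∪ T ⊆ (X ∪ T) ∪ (T ∖ X).

Reverse inclusion. This inclusion fails. Take T = ∅, X = {1}; then 1 ∈ (X ∪ T) ∪ (T ∖ X) but 1 ∉ (T ∖ X) ∪ T.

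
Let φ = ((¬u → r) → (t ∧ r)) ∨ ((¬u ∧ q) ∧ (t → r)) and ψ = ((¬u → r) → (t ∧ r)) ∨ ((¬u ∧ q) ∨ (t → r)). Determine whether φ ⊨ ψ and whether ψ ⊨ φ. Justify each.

[⇒] Assume the antecedent. If u is true, the antecedent forces (r = T, q = F, u = T, t = T) or (r = T, q = T, u = T, t = T), and the consequent holds there. If u is false, the consequent reduces to true regardless of the other variables. Either way the consequent holds.

[⇐] This fails. Under r = T, q = F, u = F, t = F, the left side is false but the right side is true.

(⇒) holds; (⇐) fails.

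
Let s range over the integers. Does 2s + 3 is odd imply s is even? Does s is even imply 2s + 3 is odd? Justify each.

(⇐) Suppose s is even. Since 2 is even, 2s is even for every s, so 2s + 3 has the same parity as 3, which is odd. Hence 2s + 3 is odd.

(⇒) This fails: take s = 7. Then 2s + 3 = 17, which is odd, yet s = 7 is odd, not even.

Only the reverse direction holds.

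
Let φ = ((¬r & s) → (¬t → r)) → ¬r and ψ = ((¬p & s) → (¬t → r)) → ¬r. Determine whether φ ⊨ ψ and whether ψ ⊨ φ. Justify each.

Both implications hold.

Forward direction. Assume the antecedent. If r is true, the antecedent cannot hold. If r is false, ((¬p & s) → (¬t → r)) → ¬r reduces to true regardless of the other variables. Either way ((¬p & s) → (¬t → r)) → ¬r holds.

Converse. Assume the antecedent. If r is true, the antecedent cannot hold. If r is false, ((¬r & s) → (¬t → r)) → ¬r reduces to true regardless of the other variables. Either way ((¬r & s) → (¬t → r)) → ¬r holds.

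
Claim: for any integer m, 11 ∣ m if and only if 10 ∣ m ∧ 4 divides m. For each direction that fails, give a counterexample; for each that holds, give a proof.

(→) This fails: take m = 11. Certainly 11 ∣ 11, but 10 ∤ 11.

(←) This fails: take m = 20. Both 10 ∣ 20 and 4 ∣ 20, yet 20 is not a multiple of 11 (since 20 = 1·11 + 9), so 11 ∤ 20.

Neither implication holds.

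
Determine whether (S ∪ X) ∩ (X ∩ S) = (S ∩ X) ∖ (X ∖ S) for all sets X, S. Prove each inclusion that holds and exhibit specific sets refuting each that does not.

(⊇) Let x ∈ (S ∩ X) ∖ (X ∖ S). Then x ∈ X ∩ S, from which x ∈ (S ∪ X) ∩ (X ∩ S).

(⊆) Let x ∈ (S ∪ X) ∩ (X ∩ S). Then x ∈ X ∩ S, from which x ∈ (S ∩ X) ∖ (X ∖ S).

The two sets are equal.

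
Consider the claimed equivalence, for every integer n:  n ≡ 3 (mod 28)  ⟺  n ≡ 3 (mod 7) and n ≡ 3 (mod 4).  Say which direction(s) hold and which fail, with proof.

Forward direction. Suppose n ≡ 3 (mod 28); write n = 28j + 3. Since 7 ∣ 28, reducing mod 7 gives n ≡ 3 (mod 7); since 4 ∣ 28, reducing mod 4 gives n ≡ 3 (mod 4).

Converse. If n ≡ 3 (mod 7) and n ≡ 3 (mod 4), then by the Chinese remainder theorem n ≡ 3 (mod 28). This is exactly n ≡ 3 (mod 28).

Equivalent; both directions hold.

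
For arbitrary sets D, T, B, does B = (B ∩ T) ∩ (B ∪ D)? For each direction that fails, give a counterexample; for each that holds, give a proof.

The sets are not equal: only the reverse inclusion holds.

(⊆) This inclusion fails. Take D = ∅, T = ∅, B = {1}; then 1 ∈ B but 1 ∉ (B ∩ T) ∩ (B ∪ D).

(⊇) Let x ∈ (B ∩ T) ∩ (B ∪ D). Then either x ∈ T ∩ B and x ∉ D; or x ∈ D ∩ T ∩ B. In each case x ∈ B, so (B ∩ T) ∩ (B ∪ D) ⊆ B.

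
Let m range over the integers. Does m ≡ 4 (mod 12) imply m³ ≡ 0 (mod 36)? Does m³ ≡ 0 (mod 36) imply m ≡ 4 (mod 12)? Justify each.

(⟹) This fails: take m = 4. Then 4 ≡ 4 (mod 12), but 4³ = 64 ≡ 28 (mod 36), not 0.

(⟸) This fails: take m = 0. Then 0³ = 0 ≡ 0 (mod 36), yet 0 ≡ 0 (mod 12), not 4.

Both directions fail.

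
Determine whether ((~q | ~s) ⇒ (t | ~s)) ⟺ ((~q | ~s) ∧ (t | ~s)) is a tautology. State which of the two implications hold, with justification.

(⇐) Assume the antecedent. If t is true, (~q | ~s) ⇒ (t | ~s) reduces to true regardless of the other variables. If t is false, the antecedent forces (q = F, t = F, s = F) or (q = T, t = F, s = F), and (~q | ~s) ⇒ (t | ~s) holds there. Either way (~q | ~s) ⇒ (t | ~s) holds.

(⇒) This fails. Under q = T, t = F, s = T, the left side is true but the right side is false.

Only the reverse direction holds.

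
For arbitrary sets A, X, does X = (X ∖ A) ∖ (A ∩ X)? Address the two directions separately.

Only the reverse inclusion holds.

(⊆) This inclusion fails. Take A = {1}, X = {1}; then 1 ∈ X but 1 ∉ (X ∖ A) ∖ (A ∩ X).

(⊇) Let x ∈ (X ∖ A) ∖ (A ∩ X). Then x ∈ X and x ∉ A, from which x ∈ X.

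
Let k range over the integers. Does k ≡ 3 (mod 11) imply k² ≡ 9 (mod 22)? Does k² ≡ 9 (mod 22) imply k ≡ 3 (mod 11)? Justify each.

(⇒) fails and (⇐) fails.

(⇒) This fails: take k = 14. Then 14 ≡ 3 (mod 11), but 14² = 196 ≡ 20 (mod 22), not 9.

(⇐) This fails: take k = 19. Then 19² = 361 ≡ 9 (mod 22), yet 19 ≡ 8 (mod 11), not 3.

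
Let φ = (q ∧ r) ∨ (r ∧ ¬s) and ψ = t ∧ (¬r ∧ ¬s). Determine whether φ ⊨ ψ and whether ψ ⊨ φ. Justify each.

[⇒] This fails. Under q = F, s = F, r = T, t = F, the left side is true but the right side is false.

[⇐] This fails. Under q = F, s = F, r = F, t = T, the left side is false but the right side is true.

(⇒) fails and (⇐) fails.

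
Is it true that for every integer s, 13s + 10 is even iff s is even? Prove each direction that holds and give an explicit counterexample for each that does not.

The biconditional holds.

Forward direction. Suppose 13s + 10 is even. Since 13 is odd, 13s and s have the same parity, so 13s + 10 ≡ s + 10 (mod 2). As 10 is even, 13s + 10 is even exactly when s is even. Thus s is even.

Converse. Suppose s is even; write s = 2j. Then 13s + 10 = 13·(2j) + 10 = 2·13j + 10, which is even.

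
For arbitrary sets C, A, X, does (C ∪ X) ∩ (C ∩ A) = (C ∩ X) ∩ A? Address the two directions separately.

(⊆) fails; (⊇) holds.

Forward inclusion. This inclusion fails. Take C = {1}, A = {1}, X = ∅; then 1 ∈ (C ∪ X) ∩ (C ∩ A) but 1 ∉ (C ∩ X) ∩ A.

Reverse inclusion. Let x ∈ (C ∩ X) ∩ A. Then x ∈ C ∩ A ∩ X, from which x ∈ (C ∪ X) ∩ (C ∩ A).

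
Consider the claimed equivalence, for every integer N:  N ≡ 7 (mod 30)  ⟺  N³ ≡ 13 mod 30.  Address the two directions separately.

Both directions hold.

(⟹) Suppose N ≡ 7 (mod 30). Write N = 30j + 7. Then (30j + 7)³ = 27000j³ + 18900j² + 4410j + 343 = 30(900j³ + 630j² + 147j + 11) + 13, so N³ ≡ 13 (mod 30).

(⟸) Conversely, suppose N³ ≡ 13 (mod 30). The only residue r in {0, …, 29} with r³ ≡ 13 (mod 30) is r = 7, so N ≡ 7 (mod 30).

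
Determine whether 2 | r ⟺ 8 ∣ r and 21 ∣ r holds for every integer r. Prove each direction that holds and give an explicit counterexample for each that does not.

(←) Suppose 8 ∣ r and 21 ∣ r. Any common multiple of 8 and 21 is a multiple of their lcm; here gcd(8, 21) = 1, so lcm(8, 21) = 8·21 = 168, so 168 ∣ r. Since 2 ∣ 168, it follows that 2 ∣ r.

(→) This fails: take r = 2. Certainly 2 ∣ 2, but 8 ∤ 2.

Not equivalent: only (⇐) holds.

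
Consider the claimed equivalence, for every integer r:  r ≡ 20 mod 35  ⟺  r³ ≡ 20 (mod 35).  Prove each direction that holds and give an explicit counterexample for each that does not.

Not equivalent: only (⇒) holds.

[⇐] This fails: take r = 5. Then 5³ = 125 ≡ 20 (mod 35), yet 5 ≡ 5 (mod 35), not 20.

[⇒] Suppose r ≡ 20 mod 35. Write r = 35j + 20. Then (35j + 20)³ = 42875j³ + 73500j² + 42000j + 8000 = 35(1225j³ + 2100j² + 1200j + 228) + 20, so r³ ≡ 20 (mod 35).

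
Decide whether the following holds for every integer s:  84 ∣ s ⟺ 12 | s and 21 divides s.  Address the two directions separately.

[⇒] If 84 ∣ s, write s = 84q. Since 84 = 7·12, s = 12·(7q), so 12 ∣ s; and since 84 = 4·21, s = 21·(4q), so 21 ∣ s.

[⇐] Suppose 12 ∣ s and 21 ∣ s. Any common multiple of 12 and 21 is a multiple of their lcm; here lcm(12, 21) = 12·21/gcd(12, 21) = 252/3 = 84, so 84 ∣ s.

Equivalent; both directions hold.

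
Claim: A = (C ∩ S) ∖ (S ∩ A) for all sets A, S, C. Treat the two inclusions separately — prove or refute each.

Forward inclusion. This inclusion fails. Take A = {1}, S = ∅, C = ∅; then 1 ∈ A but 1 ∉ (C ∩ S) ∖ (S ∩ A).

Reverse inclusion. This inclusion fails. Take A = ∅, S = {1}, C = {1}; then 1 ∈ (C ∩ S) ∖ (S ∩ A) but 1 ∉ A.

Both inclusions fail.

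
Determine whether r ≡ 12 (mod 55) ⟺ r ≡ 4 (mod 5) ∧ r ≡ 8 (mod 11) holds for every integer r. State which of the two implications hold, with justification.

(→) This fails: r = 12 gives 12 ≡ 12 (mod 55) but 12 ≡ 2 (mod 5), so the conjunction on the right does not hold.

(←) This fails: r = 19 satisfies both congruences on the right (19 ≡ 4 mod 5 and 19 ≡ 8 mod 11) yet 19 ≡ 19 (mod 55), not 12.

Neither implication holds.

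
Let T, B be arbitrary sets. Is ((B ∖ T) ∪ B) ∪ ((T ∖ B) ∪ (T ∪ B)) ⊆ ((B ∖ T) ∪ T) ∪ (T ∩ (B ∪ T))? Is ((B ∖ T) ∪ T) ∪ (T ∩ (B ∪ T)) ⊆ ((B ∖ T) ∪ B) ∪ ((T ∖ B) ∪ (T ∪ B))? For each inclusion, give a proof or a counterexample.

(⟹) Let x ∈ ((B ∖ T) ∪ B) ∪ ((T ∖ B) ∪ (T ∪ B)). Then either x ∈ T and x ∉ B; or x ∈ B and x ∉ T; or x ∈ T ∩ B. In each case x ∈ ((B ∖ T) ∪ T) ∪ (T ∩ (B ∪ T)), so ((B ∖ T) ∪ B) ∪ ((T ∖ B) ∪ (T ∪ B)) ⊆ ((B ∖ T) ∪ T) ∪ (T ∩ (B ∪ T)).

(⟸) Let x ∈ ((B ∖ T) ∪ T) ∪ (T ∩ (B ∪ T)). Then either x ∈ T and x ∉ B; or x ∈ B and x ∉ T; or x ∈ T ∩ B. In each case x ∈ ((B ∖ T) ∪ B) ∪ ((T ∖ B) ∪ (T ∪ B)), so ((B ∖ T) ∪ T) ∪ (T ∩ (B ∪ T)) ⊆ ((B ∖ T) ∪ B) ∪ ((T ∖ B) ∪ (T ∪ B)).

Both inclusions hold.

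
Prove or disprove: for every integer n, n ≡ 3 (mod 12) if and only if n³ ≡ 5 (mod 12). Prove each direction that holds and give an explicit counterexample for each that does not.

[⇒] This fails: take n = 3. Then 3 ≡ 3 (mod 12), but 3³ = 27 ≡ 3 (mod 12), not 5.

[⇐] This fails: take n = 5. Then 5³ = 125 ≡ 5 (mod 12), yet 5 ≡ 5 (mod 12), not 3.

Neither implication holds.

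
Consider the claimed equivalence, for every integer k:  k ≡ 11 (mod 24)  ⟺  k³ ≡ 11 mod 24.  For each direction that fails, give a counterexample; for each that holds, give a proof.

(→) Suppose k ≡ 11 (mod 24). Write k = 24j + 11. Then (24j + 11)³ = 13824j³ + 19008j² + 8712j + 1331 = 24(576j³ + 792j² + 363j + 55) + 11, so k³ ≡ 11 (mod 24).

(←) Conversely, suppose k³ ≡ 11 (mod 24). The only residue r in {0, …, 23} with r³ ≡ 11 (mod 24) is r = 11, so k ≡ 11 (mod 24).

Both directions hold.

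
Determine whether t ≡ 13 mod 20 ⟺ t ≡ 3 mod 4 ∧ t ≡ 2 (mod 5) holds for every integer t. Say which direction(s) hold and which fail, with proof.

(⇒) fails and (⇐) fails.

(→) This fails: t = 13 gives 13 ≡ 13 (mod 20) but 13 ≡ 1 (mod 4), so the conjunction on the right does not hold.

(←) This fails: t = 7 satisfies both congruences on the right (7 ≡ 3 mod 4 and 7 ≡ 2 mod 5) yet 7 ≡ 7 (mod 20), not 13.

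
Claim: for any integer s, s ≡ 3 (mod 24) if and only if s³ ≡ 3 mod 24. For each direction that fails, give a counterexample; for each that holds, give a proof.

(⟹) Suppose s ≡ 3 (mod 24). Write s = 24j + 3. Then (24j + 3)³ = 13824j³ + 5184j² + 648j + 27 = 24(576j³ + 216j² + 27j + 1) + 3, so s³ ≡ 3 (mod 24).

(⟸) Conversely, suppose s³ ≡ 3 (mod 24). The only residue r in {0, …, 23} with r³ ≡ 3 (mod 24) is r = 3, so s ≡ 3 (mod 24).

Both directions hold.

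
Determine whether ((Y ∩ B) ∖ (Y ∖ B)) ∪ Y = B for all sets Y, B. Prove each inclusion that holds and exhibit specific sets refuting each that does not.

(⊆) fails and (⊇) fails.

(⟹) This inclusion fails. Take Y = {1}, B = ∅; then 1 ∈ ((Y ∩ B) ∖ (Y ∖ B)) ∪ Y but 1 ∉ B.

(⟸) This inclusion fails. Take Y = ∅, B = {1}; then 1 ∈ B but 1 ∉ ((Y ∩ B) ∖ (Y ∖ B)) ∪ Y.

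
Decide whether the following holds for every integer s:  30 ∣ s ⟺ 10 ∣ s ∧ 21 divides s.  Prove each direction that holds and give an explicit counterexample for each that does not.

[⇐] Suppose 10 ∣ s and 21 ∣ s. Any common multiple of 10 and 21 is a multiple of their lcm; here gcd(10, 21) = 1, so lcm(10, 21) = 10·21 = 210, so 210 ∣ s. Since 30 ∣ 210, it follows that 30 ∣ s.

[⇒] This fails: take s = 30. Certainly 30 ∣ 30, but 21 ∤ 30.

(⇒) fails; (⇐) holds.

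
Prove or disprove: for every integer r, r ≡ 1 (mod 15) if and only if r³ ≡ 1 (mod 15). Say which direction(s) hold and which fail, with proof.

Equivalent; both directions hold.

(⟹) Suppose r ≡ 1 (mod 15). Write r = 15j + 1. Then (15j + 1)³ = 3375j³ + 675j² + 45j + 1 = 15(225j³ + 45j² + 3j) + 1, so r³ ≡ 1 (mod 15).

(⟸) Conversely, suppose r³ ≡ 1 (mod 15). The only residue r in {0, …, 14} with r³ ≡ 1 (mod 15) is r = 1, so r ≡ 1 (mod 15).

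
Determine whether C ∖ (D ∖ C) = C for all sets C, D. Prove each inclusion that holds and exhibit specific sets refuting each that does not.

(⟸) Let x ∈ C. Then either x ∈ C and x ∉ D; or x ∈ C ∩ D. In each case x ∈ C ∖ (D ∖ C), so C ⊆ C ∖ (D ∖ C).

(⟹) Let x ∈ C ∖ (D ∖ C). Then either x ∈ C and x ∉ D; or x ∈ C ∩ D. In each case x ∈ C, so C ∖ (D ∖ C) ⊆ C.

The two sets are equal.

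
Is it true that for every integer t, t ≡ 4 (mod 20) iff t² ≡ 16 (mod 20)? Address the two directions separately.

(⟹) Suppose t ≡ 4 (mod 20). Write t = 20j + 4. Then (20j + 4)² = 400j² + 160j + 16 = 20(20j² + 8j) + 16, so t² ≡ 16 (mod 20).

(⟸) This fails: take t = 6. Then 6² = 36 ≡ 16 (mod 20), yet 6 ≡ 6 (mod 20), not 4.

(⇒) holds; (⇐) fails.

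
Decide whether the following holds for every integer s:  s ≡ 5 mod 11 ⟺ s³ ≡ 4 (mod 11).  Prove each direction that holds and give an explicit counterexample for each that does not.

The biconditional holds.

(⟹) Suppose s ≡ 5 mod 11. Write s = 11j + 5. Then (11j + 5)³ = 1331j³ + 1815j² + 825j + 125 = 11(121j³ + 165j² + 75j + 11) + 4, so s³ ≡ 4 (mod 11).

(⟸) Conversely, suppose s³ ≡ 4 (mod 11). The only residue r in {0, …, 10} with r³ ≡ 4 (mod 11) is r = 5, so s ≡ 5 (mod 11).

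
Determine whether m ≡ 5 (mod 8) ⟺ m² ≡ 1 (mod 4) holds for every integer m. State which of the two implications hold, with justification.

[⇒] Suppose m ≡ 5 (mod 8). Then m² ≡ 5² = 25 (mod 8), and since 4 ∣ 8, also m² ≡ 1 (mod 4).

[⇐] This fails: take m = 1. Then 1² = 1 ≡ 1 (mod 4), yet 1 ≡ 1 (mod 8), not 5.

The forward direction holds; the converse fails.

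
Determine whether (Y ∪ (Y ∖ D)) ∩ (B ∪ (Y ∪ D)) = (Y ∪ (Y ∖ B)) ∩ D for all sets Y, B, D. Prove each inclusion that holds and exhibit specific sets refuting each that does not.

(⊆) fails; (⊇) holds.

Forward inclusion. This inclusion fails. Take Y = {1}, B = ∅, D = ∅; then 1 ∈ (Y ∪ (Y ∖ D)) ∩ (B ∪ (Y ∪ D)) but 1 ∉ (Y ∪ (Y ∖ B)) ∩ D.

Reverse inclusion. Let x ∈ (Y ∪ (Y ∖ B)) ∩ D. Then either x ∈ Y ∩ D and x ∉ B; or x ∈ Y ∩ B ∩ D. In each case x ∈ (Y ∪ (Y ∖ D)) ∩ (B ∪ (Y ∪ D)), so (Y ∪ (Y ∖ B)) ∩ D ⊆ (Y ∪ (Y ∖ D)) ∩ (B ∪ (Y ∪ D)).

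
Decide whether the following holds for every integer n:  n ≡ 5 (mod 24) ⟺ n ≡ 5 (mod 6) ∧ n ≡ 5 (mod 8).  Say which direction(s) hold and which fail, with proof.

The biconditional holds.

(⇐) If n ≡ 5 (mod 6) and n ≡ 5 (mod 8), then by the Chinese remainder theorem n ≡ 5 (mod 24). This is exactly n ≡ 5 (mod 24).

(⇒) Suppose n ≡ 5 (mod 24); write n = 24j + 5. Since 6 ∣ 24, reducing mod 6 gives n ≡ 5 (mod 6); since 8 ∣ 24, reducing mod 8 gives n ≡ 5 (mod 8).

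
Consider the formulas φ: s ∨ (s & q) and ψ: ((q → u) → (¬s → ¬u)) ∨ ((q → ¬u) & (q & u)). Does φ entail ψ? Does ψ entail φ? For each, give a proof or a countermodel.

Forward direction. Assume the antecedent. If s is true, the consequent reduces to true regardless of the other variables. If s is false, the antecedent cannot hold. Either way the consequent holds.

Converse. This fails. Under s = F, u = F, q = F, the left side is false but the right side is true.

Not equivalent: only (⇒) holds.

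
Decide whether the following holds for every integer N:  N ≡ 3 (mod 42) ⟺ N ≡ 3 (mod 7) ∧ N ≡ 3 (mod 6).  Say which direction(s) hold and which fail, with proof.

Both implications hold.

(⟹) Suppose N ≡ 3 (mod 42); write N = 42j + 3. Since 7 ∣ 42, reducing mod 7 gives N ≡ 3 (mod 7); since 6 ∣ 42, reducing mod 6 gives N ≡ 3 (mod 6).

(⟸) Conversely, if N ≡ 3 (mod 7) and N ≡ 3 (mod 6), then by the Chinese remainder theorem N ≡ 3 (mod 42). This is exactly N ≡ 3 (mod 42).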